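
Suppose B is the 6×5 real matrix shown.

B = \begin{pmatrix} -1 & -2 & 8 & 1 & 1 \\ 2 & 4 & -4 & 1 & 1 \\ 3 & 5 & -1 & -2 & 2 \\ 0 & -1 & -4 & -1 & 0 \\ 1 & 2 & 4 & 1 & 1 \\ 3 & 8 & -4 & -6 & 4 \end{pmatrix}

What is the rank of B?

5

Row reduce to echelon form.
R2 ← R2 + (2)·R1: [0, 0, 12, 3, 3]
R3 ← R3 + (3)·R1: [0, -1, 23, 1, 5]
R5 ← R5 + R1: [0, 0, 12, 2, 2]
R6 ← R6 + (3)·R1: [0, 2, 20, -3, 7]
Swap R2 ↔ R3
R4 ← R4 − R2: [0, 0, -27, -2, -5]
R6 ← R6 + (2)·R2: [0, 0, 66, -1, 17]
R4 ← R4 + (9/4)·R3: [0, 0, 0, 19/4, 7/4]
R5 ← R5 − R3: [0, 0, 0, -1, -1]
R6 ← R6 − (11/2)·R3: [0, 0, 0, -35/2, 1/2]
R5 ← R5 + (4/19)·R4: [0, 0, 0, 0, -12/19]
R6 ← R6 + (70/19)·R4: [0, 0, 0, 0, 132/19]
R6 ← R6 + (11)·R5: [0, 0, 0, 0, 0]
Echelon form has 5 nonzero rows, so rank(B) = 5.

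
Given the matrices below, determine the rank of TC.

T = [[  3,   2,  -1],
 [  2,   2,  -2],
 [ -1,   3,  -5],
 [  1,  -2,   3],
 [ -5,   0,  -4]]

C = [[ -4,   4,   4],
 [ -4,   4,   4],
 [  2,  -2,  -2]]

1

First compute TC:
[[-22,  22,  22],
 [-20,  20,  20],
 [-18,  18,  18],
 [ 10, -10, -10],
 [ 12, -12, -12]]
Now row reduce the product.
R2 ← R2 − (10/11)·R1: [0, 0, 0]
R3 ← R3 − (9/11)·R1: [0, 0, 0]
R4 ← R4 + (5/11)·R1: [0, 0, 0]
R5 ← R5 + (6/11)·R1: [0, 0, 0]
1 nonzero row, so rank(TC) = 1.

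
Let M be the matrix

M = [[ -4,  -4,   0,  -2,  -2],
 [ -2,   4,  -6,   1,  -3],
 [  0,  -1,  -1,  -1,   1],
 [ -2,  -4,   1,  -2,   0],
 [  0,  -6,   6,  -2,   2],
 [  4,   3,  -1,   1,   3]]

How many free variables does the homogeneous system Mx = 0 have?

2

Row reduce to echelon form.
R2 ← R2 − (1/2)·R1: [0, 6, -6, 2, -2]
R4 ← R4 − (1/2)·R1: [0, -2, 1, -1, 1]
R6 ← R6 + R1: [0, -1, -1, -1, 1]
R3 ← R3 + (1/6)·R2: [0, 0, -2, -2/3, 2/3]
R4 ← R4 + (1/3)·R2: [0, 0, -1, -1/3, 1/3]
R5 ← R5 + R2: [0, 0, 0, 0, 0]
R6 ← R6 + (1/6)·R2: [0, 0, -2, -2/3, 2/3]
R4 ← R4 − (1/2)·R3: [0, 0, 0, 0, 0]
R6 ← R6 − R3: [0, 0, 0, 0, 0]
3 nonzero rows, so rank(M) = 3.
M has 5 columns; by rank–nullity, nullity = 5 − 3 = 2.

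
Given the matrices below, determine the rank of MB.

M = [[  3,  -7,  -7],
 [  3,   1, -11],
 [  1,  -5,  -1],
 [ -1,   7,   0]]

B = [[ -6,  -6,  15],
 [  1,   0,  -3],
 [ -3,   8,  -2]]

First compute MB:
[[ -4, -74,  80],
 [ 16, -106,  64],
 [ -8, -14,  32],
 [ 13,   6, -36]]
Now row reduce the product.
R2 ← R2 + (4)·R1: [0, -402, 384]
R3 ← R3 − (2)·R1: [0, 134, -128]
R4 ← R4 + (13/4)·R1: [0, -469/2, 224]
R3 ← R3 + (1/3)·R2: [0, 0, 0]
R4 ← R4 − (7/12)·R2: [0, 0, 0]
2 nonzero rows, so rank(MB) = 2.

2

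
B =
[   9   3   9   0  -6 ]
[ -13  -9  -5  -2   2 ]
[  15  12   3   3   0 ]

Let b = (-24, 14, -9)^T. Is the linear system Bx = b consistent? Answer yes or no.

yes

Row reduce the augmented matrix [B | b].
R2 ← R2 + (13/9)·R1: [0, -14/3, 8, -2, -20/3, -62/3]
R3 ← R3 − (5/3)·R1: [0, 7, -12, 3, 10, 31]
R3 ← R3 + (3/2)·R2: [0, 0, 0, 0, 0, 0]
The echelon form has 2 nonzero rows, and every pivot lies in the first 5 columns, so rank(B) = rank([B|b]) = 2.
The system is consistent.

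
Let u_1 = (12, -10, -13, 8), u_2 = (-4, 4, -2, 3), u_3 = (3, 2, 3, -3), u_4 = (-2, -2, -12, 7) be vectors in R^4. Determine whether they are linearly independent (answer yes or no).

Form the matrix with these vectors as rows and row reduce.
R2 ← R2 + (1/3)·R1: [0, 2/3, -19/3, 17/3]
R3 ← R3 − (1/4)·R1: [0, 9/2, 25/4, -5]
R4 ← R4 + (1/6)·R1: [0, -11/3, -85/6, 25/3]
R3 ← R3 − (27/4)·R2: [0, 0, 49, -173/4]
R4 ← R4 + (11/2)·R2: [0, 0, -49, 79/2]
R4 ← R4 + R3: [0, 0, 0, -15/4]
4 nonzero rows, so the 4 vectors span a space of dimension 4.
Since 4 = 4, the vectors are linearly independent.

yes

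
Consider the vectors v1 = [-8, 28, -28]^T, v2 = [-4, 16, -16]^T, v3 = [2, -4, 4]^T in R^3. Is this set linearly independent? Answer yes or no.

no

Form the matrix with these vectors as rows and row reduce.
R2 ← R2 − (1/2)·R1: [0, 2, -2]
R3 ← R3 + (1/4)·R1: [0, 3, -3]
R3 ← R3 − (3/2)·R2: [0, 0, 0]
2 nonzero rows, so the 3 vectors span a space of dimension 2.
Since 2 < 3, the vectors are linearly dependent.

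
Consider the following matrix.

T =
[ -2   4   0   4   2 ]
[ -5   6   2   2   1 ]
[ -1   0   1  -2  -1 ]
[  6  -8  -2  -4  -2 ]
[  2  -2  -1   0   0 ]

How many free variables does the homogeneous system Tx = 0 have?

Row reduce to echelon form.
R2 ← R2 − (5/2)·R1: [0, -4, 2, -8, -4]
R3 ← R3 − (1/2)·R1: [0, -2, 1, -4, -2]
R4 ← R4 + (3)·R1: [0, 4, -2, 8, 4]
R5 ← R5 + R1: [0, 2, -1, 4, 2]
R3 ← R3 − (1/2)·R2: [0, 0, 0, 0, 0]
R4 ← R4 + R2: [0, 0, 0, 0, 0]
R5 ← R5 + (1/2)·R2: [0, 0, 0, 0, 0]
2 nonzero rows, so rank(T) = 2.
T has 5 columns; by rank–nullity, nullity = 5 − 2 = 3.

3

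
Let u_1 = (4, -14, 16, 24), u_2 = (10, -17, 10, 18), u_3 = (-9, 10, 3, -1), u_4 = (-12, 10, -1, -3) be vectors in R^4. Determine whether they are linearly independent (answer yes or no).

Form the matrix with these vectors as rows and row reduce.
R2 ← R2 − (5/2)·R1: [0, 18, -30, -42]
R3 ← R3 + (9/4)·R1: [0, -43/2, 39, 53]
R4 ← R4 + (3)·R1: [0, -32, 47, 69]
R3 ← R3 + (43/36)·R2: [0, 0, 19/6, 17/6]
R4 ← R4 + (16/9)·R2: [0, 0, -19/3, -17/3]
R4 ← R4 + (2)·R3: [0, 0, 0, 0]
3 nonzero rows, so the 4 vectors span a space of dimension 3.
Since 3 < 4, the vectors are linearly dependent.

no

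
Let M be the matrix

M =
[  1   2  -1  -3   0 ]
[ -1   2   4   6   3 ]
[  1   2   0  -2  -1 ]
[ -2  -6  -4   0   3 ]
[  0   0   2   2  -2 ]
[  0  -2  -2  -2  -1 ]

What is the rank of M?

Row reduce to echelon form.
R2 ← R2 + R1: [0, 4, 3, 3, 3]
R3 ← R3 − R1: [0, 0, 1, 1, -1]
R4 ← R4 + (2)·R1: [0, -2, -6, -6, 3]
R4 ← R4 + (1/2)·R2: [0, 0, -9/2, -9/2, 9/2]
R6 ← R6 + (1/2)·R2: [0, 0, -1/2, -1/2, 1/2]
R4 ← R4 + (9/2)·R3: [0, 0, 0, 0, 0]
R5 ← R5 − (2)·R3: [0, 0, 0, 0, 0]
R6 ← R6 + (1/2)·R3: [0, 0, 0, 0, 0]
Echelon form has 3 nonzero rows, so rank(M) = 3.

3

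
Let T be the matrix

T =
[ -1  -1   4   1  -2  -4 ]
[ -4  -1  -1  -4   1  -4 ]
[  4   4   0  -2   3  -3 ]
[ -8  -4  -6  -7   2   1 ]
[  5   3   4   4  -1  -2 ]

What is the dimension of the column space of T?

Row reduce to echelon form.
R2 ← R2 − (4)·R1: [0, 3, -17, -8, 9, 12]
R3 ← R3 + (4)·R1: [0, 0, 16, 2, -5, -19]
R4 ← R4 − (8)·R1: [0, 4, -38, -15, 18, 33]
R5 ← R5 + (5)·R1: [0, -2, 24, 9, -11, -22]
R4 ← R4 − (4/3)·R2: [0, 0, -46/3, -13/3, 6, 17]
R5 ← R5 + (2/3)·R2: [0, 0, 38/3, 11/3, -5, -14]
R4 ← R4 + (23/24)·R3: [0, 0, 0, -29/12, 29/24, -29/24]
R5 ← R5 − (19/24)·R3: [0, 0, 0, 25/12, -25/24, 25/24]
R5 ← R5 + (25/29)·R4: [0, 0, 0, 0, 0, 0]
Echelon form has 4 nonzero rows, so rank(T) = 4.
The column space has dimension equal to the rank: 4.

4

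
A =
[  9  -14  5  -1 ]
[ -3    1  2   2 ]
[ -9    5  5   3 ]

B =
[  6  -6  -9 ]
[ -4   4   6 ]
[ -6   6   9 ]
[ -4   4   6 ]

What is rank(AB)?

1

First compute AB:
[[ 84, -84, -126],
 [-42,  42,  63],
 [-116, 116, 174]]
Now row reduce the product.
R2 ← R2 + (1/2)·R1: [0, 0, 0]
R3 ← R3 + (29/21)·R1: [0, 0, 0]
1 nonzero row, so rank(AB) = 1.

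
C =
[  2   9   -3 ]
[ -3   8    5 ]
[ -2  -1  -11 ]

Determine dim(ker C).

0

Row reduce to echelon form.
R2 ← R2 + (3/2)·R1: [0, 43/2, 1/2]
R3 ← R3 + R1: [0, 8, -14]
R3 ← R3 − (16/43)·R2: [0, 0, -610/43]
3 nonzero rows, so rank(C) = 3.
C has 3 columns; by rank–nullity, nullity = 3 − 3 = 0.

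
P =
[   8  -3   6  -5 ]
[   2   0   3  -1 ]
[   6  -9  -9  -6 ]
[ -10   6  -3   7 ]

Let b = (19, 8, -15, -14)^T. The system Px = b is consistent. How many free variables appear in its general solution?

Row reduce the augmented matrix [P | b].
R2 ← R2 − (1/4)·R1: [0, 3/4, 3/2, 1/4, 13/4]
R3 ← R3 − (3/4)·R1: [0, -27/4, -27/2, -9/4, -117/4]
R4 ← R4 + (5/4)·R1: [0, 9/4, 9/2, 3/4, 39/4]
R3 ← R3 + (9)·R2: [0, 0, 0, 0, 0]
R4 ← R4 − (3)·R2: [0, 0, 0, 0, 0]
The echelon form has 2 nonzero rows, and every pivot lies in the first 4 columns, so rank(P) = rank([P|b]) = 2.
The system is consistent.
Free variables = (unknowns) − (rank) = 4 − 2 = 2.

2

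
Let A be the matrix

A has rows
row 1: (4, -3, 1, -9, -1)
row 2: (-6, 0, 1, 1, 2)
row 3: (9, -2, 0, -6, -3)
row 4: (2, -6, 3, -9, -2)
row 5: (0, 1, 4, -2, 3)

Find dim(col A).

5

Row reduce to echelon form.
R2 ← R2 + (3/2)·R1: [0, -9/2, 5/2, -25/2, 1/2]
R3 ← R3 − (9/4)·R1: [0, 19/4, -9/4, 57/4, -3/4]
R4 ← R4 − (1/2)·R1: [0, -9/2, 5/2, -9/2, -3/2]
R3 ← R3 + (19/18)·R2: [0, 0, 7/18, 19/18, -2/9]
R4 ← R4 − R2: [0, 0, 0, 8, -2]
R5 ← R5 + (2/9)·R2: [0, 0, 41/9, -43/9, 28/9]
R5 ← R5 − (82/7)·R3: [0, 0, 0, -120/7, 40/7]
R5 ← R5 + (15/7)·R4: [0, 0, 0, 0, 10/7]
Echelon form has 5 nonzero rows, so rank(A) = 5.
The column space has dimension equal to the rank: 5.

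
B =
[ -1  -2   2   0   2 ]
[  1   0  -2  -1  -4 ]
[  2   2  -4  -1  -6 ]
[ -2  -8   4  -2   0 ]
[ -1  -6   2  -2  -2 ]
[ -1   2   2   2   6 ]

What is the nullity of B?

Row reduce to echelon form.
R2 ← R2 + R1: [0, -2, 0, -1, -2]
R3 ← R3 + (2)·R1: [0, -2, 0, -1, -2]
R4 ← R4 − (2)·R1: [0, -4, 0, -2, -4]
R5 ← R5 − R1: [0, -4, 0, -2, -4]
R6 ← R6 − R1: [0, 4, 0, 2, 4]
R3 ← R3 − R2: [0, 0, 0, 0, 0]
R4 ← R4 − (2)·R2: [0, 0, 0, 0, 0]
R5 ← R5 − (2)·R2: [0, 0, 0, 0, 0]
R6 ← R6 + (2)·R2: [0, 0, 0, 0, 0]
2 nonzero rows, so rank(B) = 2.
B has 5 columns; by rank–nullity, nullity = 5 − 2 = 3.

3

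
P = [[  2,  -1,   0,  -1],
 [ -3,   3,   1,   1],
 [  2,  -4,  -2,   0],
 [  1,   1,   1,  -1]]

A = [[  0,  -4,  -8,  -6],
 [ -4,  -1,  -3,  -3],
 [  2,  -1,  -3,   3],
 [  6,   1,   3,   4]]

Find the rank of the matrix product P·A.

First compute PA:
[[ -2,  -8, -16, -13],
 [ -4,   9,  15,  16],
 [ 12,  -2,   2,  -6],
 [ -8,  -7, -17, -10]]
Now row reduce the product.
R2 ← R2 − (2)·R1: [0, 25, 47, 42]
R3 ← R3 + (6)·R1: [0, -50, -94, -84]
R4 ← R4 − (4)·R1: [0, 25, 47, 42]
R3 ← R3 + (2)·R2: [0, 0, 0, 0]
R4 ← R4 − R2: [0, 0, 0, 0]
2 nonzero rows, so rank(PA) = 2.

2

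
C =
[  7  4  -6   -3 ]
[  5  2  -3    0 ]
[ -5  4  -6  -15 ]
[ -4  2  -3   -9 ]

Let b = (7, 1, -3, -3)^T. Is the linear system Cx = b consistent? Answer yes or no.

no

Row reduce the augmented matrix [C | b].
R2 ← R2 − (5/7)·R1: [0, -6/7, 9/7, 15/7, -4]
R3 ← R3 + (5/7)·R1: [0, 48/7, -72/7, -120/7, 2]
R4 ← R4 + (4/7)·R1: [0, 30/7, -45/7, -75/7, 1]
R3 ← R3 + (8)·R2: [0, 0, 0, 0, -30]
R4 ← R4 + (5)·R2: [0, 0, 0, 0, -19]
R4 ← R4 − (19/30)·R3: [0, 0, 0, 0, 0]
The echelon form has 3 nonzero rows; the last pivot sits in the augmented column, so rank(C) = 2 but rank([C|b]) = 3.
Since the ranks differ, the system is inconsistent.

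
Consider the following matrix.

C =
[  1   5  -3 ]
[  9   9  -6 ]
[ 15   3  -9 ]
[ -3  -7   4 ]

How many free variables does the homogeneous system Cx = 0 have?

0

Row reduce to echelon form.
R2 ← R2 − (9)·R1: [0, -36, 21]
R3 ← R3 − (15)·R1: [0, -72, 36]
R4 ← R4 + (3)·R1: [0, 8, -5]
R3 ← R3 − (2)·R2: [0, 0, -6]
R4 ← R4 + (2/9)·R2: [0, 0, -1/3]
R4 ← R4 − (1/18)·R3: [0, 0, 0]
3 nonzero rows, so rank(C) = 3.
C has 3 columns; by rank–nullity, nullity = 3 − 3 = 0.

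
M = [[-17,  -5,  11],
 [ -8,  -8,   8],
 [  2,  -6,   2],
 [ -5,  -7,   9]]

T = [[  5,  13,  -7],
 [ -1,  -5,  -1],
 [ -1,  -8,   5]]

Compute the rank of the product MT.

3

First compute MT:
[[-91, -284, 179],
 [-40, -128, 104],
 [ 14,  40,   2],
 [-27, -102,  87]]
Now row reduce the product.
R2 ← R2 − (40/91)·R1: [0, -288/91, 2304/91]
R3 ← R3 + (2/13)·R1: [0, -48/13, 384/13]
R4 ← R4 − (27/91)·R1: [0, -1614/91, 3084/91]
R3 ← R3 − (7/6)·R2: [0, 0, 0]
R4 ← R4 − (269/48)·R2: [0, 0, -108]
Swap R3 ↔ R4
3 nonzero rows, so rank(MT) = 3.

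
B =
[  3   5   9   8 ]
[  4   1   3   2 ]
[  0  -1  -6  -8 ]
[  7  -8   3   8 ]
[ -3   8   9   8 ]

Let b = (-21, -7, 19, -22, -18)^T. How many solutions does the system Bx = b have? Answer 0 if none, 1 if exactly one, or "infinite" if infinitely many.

Row reduce the augmented matrix [B | b].
R2 ← R2 − (4/3)·R1: [0, -17/3, -9, -26/3, 21]
R4 ← R4 − (7/3)·R1: [0, -59/3, -18, -32/3, 27]
R5 ← R5 + R1: [0, 13, 18, 16, -39]
R3 ← R3 − (3/17)·R2: [0, 0, -75/17, -110/17, 260/17]
R4 ← R4 − (59/17)·R2: [0, 0, 225/17, 330/17, -780/17]
R5 ← R5 + (39/17)·R2: [0, 0, -45/17, -66/17, 156/17]
R4 ← R4 + (3)·R3: [0, 0, 0, 0, 0]
R5 ← R5 − (3/5)·R3: [0, 0, 0, 0, 0]
The echelon form has 3 nonzero rows, and every pivot lies in the first 4 columns, so rank(B) = rank([B|b]) = 3.
The system is consistent.
rank = 3 < 4 unknowns, so there are infinitely many solutions.

infinite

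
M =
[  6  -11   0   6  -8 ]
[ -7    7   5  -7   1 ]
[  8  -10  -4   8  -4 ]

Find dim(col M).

Row reduce to echelon form.
R2 ← R2 + (7/6)·R1: [0, -35/6, 5, 0, -25/3]
R3 ← R3 − (4/3)·R1: [0, 14/3, -4, 0, 20/3]
R3 ← R3 + (4/5)·R2: [0, 0, 0, 0, 0]
Echelon form has 2 nonzero rows, so rank(M) = 2.
The column space has dimension equal to the rank: 2.

2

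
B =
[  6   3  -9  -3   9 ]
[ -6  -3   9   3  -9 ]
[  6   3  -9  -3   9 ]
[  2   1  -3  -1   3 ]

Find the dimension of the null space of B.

Row reduce to echelon form.
R2 ← R2 + R1: [0, 0, 0, 0, 0]
R3 ← R3 − R1: [0, 0, 0, 0, 0]
R4 ← R4 − (1/3)·R1: [0, 0, 0, 0, 0]
1 nonzero row, so rank(B) = 1.
B has 5 columns; by rank–nullity, nullity = 5 − 1 = 4.

4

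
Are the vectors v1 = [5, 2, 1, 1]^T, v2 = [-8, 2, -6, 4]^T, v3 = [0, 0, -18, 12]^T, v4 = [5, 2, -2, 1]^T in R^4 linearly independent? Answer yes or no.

Form the matrix with these vectors as rows and row reduce.
R2 ← R2 + (8/5)·R1: [0, 26/5, -22/5, 28/5]
R4 ← R4 − R1: [0, 0, -3, 0]
R4 ← R4 − (1/6)·R3: [0, 0, 0, -2]
4 nonzero rows, so the 4 vectors span a space of dimension 4.
Since 4 = 4, the vectors are linearly independent.

yes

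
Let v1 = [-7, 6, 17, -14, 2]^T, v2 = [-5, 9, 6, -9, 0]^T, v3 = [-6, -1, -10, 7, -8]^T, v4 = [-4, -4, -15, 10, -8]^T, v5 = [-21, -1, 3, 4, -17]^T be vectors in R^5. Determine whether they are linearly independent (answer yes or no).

yes

Form the matrix with these vectors as rows and row reduce.
R2 ← R2 − (5/7)·R1: [0, 33/7, -43/7, 1, -10/7]
R3 ← R3 − (6/7)·R1: [0, -43/7, -172/7, 19, -68/7]
R4 ← R4 − (4/7)·R1: [0, -52/7, -173/7, 18, -64/7]
R5 ← R5 − (3)·R1: [0, -19, -48, 46, -23]
R3 ← R3 + (43/33)·R2: [0, 0, -1075/33, 670/33, -382/33]
R4 ← R4 + (52/33)·R2: [0, 0, -1135/33, 646/33, -376/33]
R5 ← R5 + (133/33)·R2: [0, 0, -2401/33, 1651/33, -949/33]
R4 ← R4 − (227/215)·R3: [0, 0, 0, -80/43, 178/215]
R5 ← R5 − (2401/1075)·R3: [0, 0, 0, 1007/215, -3121/1075]
R5 ← R5 + (1007/400)·R4: [0, 0, 0, 0, -819/1000]
5 nonzero rows, so the 5 vectors span a space of dimension 5.
Since 5 = 5, the vectors are linearly independent.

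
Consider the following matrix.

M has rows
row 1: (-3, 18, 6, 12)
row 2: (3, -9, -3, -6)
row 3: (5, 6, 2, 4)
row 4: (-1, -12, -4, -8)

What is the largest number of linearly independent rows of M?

Row reduce to echelon form.
R2 ← R2 + R1: [0, 9, 3, 6]
R3 ← R3 + (5/3)·R1: [0, 36, 12, 24]
R4 ← R4 − (1/3)·R1: [0, -18, -6, -12]
R3 ← R3 − (4)·R2: [0, 0, 0, 0]
R4 ← R4 + (2)·R2: [0, 0, 0, 0]
Echelon form has 2 nonzero rows, so rank(M) = 2.
The rank gives the maximum number of linearly independent rows: 2.

2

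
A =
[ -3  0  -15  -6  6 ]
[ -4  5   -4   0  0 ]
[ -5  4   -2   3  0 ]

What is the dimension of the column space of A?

Row reduce to echelon form.
R2 ← R2 − (4/3)·R1: [0, 5, 16, 8, -8]
R3 ← R3 − (5/3)·R1: [0, 4, 23, 13, -10]
R3 ← R3 − (4/5)·R2: [0, 0, 51/5, 33/5, -18/5]
Echelon form has 3 nonzero rows, so rank(A) = 3.
The column space has dimension equal to the rank: 3.

3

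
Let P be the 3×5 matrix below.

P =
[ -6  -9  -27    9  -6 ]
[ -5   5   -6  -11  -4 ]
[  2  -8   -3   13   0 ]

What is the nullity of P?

2

Row reduce to echelon form.
R2 ← R2 − (5/6)·R1: [0, 25/2, 33/2, -37/2, 1]
R3 ← R3 + (1/3)·R1: [0, -11, -12, 16, -2]
R3 ← R3 + (22/25)·R2: [0, 0, 63/25, -7/25, -28/25]
3 nonzero rows, so rank(P) = 3.
P has 5 columns; by rank–nullity, nullity = 5 − 3 = 2.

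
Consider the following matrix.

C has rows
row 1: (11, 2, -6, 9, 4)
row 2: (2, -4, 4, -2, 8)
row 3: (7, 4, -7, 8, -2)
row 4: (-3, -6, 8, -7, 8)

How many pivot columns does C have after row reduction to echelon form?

Row reduce to echelon form.
R2 ← R2 − (2/11)·R1: [0, -48/11, 56/11, -40/11, 80/11]
R3 ← R3 − (7/11)·R1: [0, 30/11, -35/11, 25/11, -50/11]
R4 ← R4 + (3/11)·R1: [0, -60/11, 70/11, -50/11, 100/11]
R3 ← R3 + (5/8)·R2: [0, 0, 0, 0, 0]
R4 ← R4 − (5/4)·R2: [0, 0, 0, 0, 0]
Echelon form has 2 nonzero rows, so rank(C) = 2.
Each nonzero row contributes one pivot column: 2 pivot columns.

2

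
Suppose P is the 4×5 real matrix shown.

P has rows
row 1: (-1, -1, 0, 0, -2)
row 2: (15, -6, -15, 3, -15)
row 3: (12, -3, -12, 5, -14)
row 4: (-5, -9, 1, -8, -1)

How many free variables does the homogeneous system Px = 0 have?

2

Row reduce to echelon form.
R2 ← R2 + (15)·R1: [0, -21, -15, 3, -45]
R3 ← R3 + (12)·R1: [0, -15, -12, 5, -38]
R4 ← R4 − (5)·R1: [0, -4, 1, -8, 9]
R3 ← R3 − (5/7)·R2: [0, 0, -9/7, 20/7, -41/7]
R4 ← R4 − (4/21)·R2: [0, 0, 27/7, -60/7, 123/7]
R4 ← R4 + (3)·R3: [0, 0, 0, 0, 0]
3 nonzero rows, so rank(P) = 3.
P has 5 columns; by rank–nullity, nullity = 5 − 3 = 2.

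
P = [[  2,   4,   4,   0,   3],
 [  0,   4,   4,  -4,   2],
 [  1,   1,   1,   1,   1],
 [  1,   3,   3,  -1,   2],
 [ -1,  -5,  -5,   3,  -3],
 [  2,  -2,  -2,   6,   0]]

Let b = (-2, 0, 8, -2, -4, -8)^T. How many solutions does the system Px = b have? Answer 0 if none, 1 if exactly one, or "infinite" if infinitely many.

Row reduce the augmented matrix [P | b].
R3 ← R3 − (1/2)·R1: [0, -1, -1, 1, -1/2, 9]
R4 ← R4 − (1/2)·R1: [0, 1, 1, -1, 1/2, -1]
R5 ← R5 + (1/2)·R1: [0, -3, -3, 3, -3/2, -5]
R6 ← R6 − R1: [0, -6, -6, 6, -3, -6]
R3 ← R3 + (1/4)·R2: [0, 0, 0, 0, 0, 9]
R4 ← R4 − (1/4)·R2: [0, 0, 0, 0, 0, -1]
R5 ← R5 + (3/4)·R2: [0, 0, 0, 0, 0, -5]
R6 ← R6 + (3/2)·R2: [0, 0, 0, 0, 0, -6]
R4 ← R4 + (1/9)·R3: [0, 0, 0, 0, 0, 0]
R5 ← R5 + (5/9)·R3: [0, 0, 0, 0, 0, 0]
R6 ← R6 + (2/3)·R3: [0, 0, 0, 0, 0, 0]
The echelon form has 3 nonzero rows; the last pivot sits in the augmented column, so rank(P) = 2 but rank([P|b]) = 3.
Since the ranks differ, the system is inconsistent.
It has no solutions.

0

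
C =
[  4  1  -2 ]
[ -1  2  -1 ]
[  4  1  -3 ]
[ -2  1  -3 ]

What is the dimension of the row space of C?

Row reduce to echelon form.
R2 ← R2 + (1/4)·R1: [0, 9/4, -3/2]
R3 ← R3 − R1: [0, 0, -1]
R4 ← R4 + (1/2)·R1: [0, 3/2, -4]
R4 ← R4 − (2/3)·R2: [0, 0, -3]
R4 ← R4 − (3)·R3: [0, 0, 0]
Echelon form has 3 nonzero rows, so rank(C) = 3.
The row space has dimension equal to the rank: 3.

3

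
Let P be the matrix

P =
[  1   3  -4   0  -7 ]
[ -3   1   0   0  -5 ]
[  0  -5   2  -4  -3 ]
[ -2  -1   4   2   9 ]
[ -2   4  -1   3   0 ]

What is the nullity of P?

2

Row reduce to echelon form.
R2 ← R2 + (3)·R1: [0, 10, -12, 0, -26]
R4 ← R4 + (2)·R1: [0, 5, -4, 2, -5]
R5 ← R5 + (2)·R1: [0, 10, -9, 3, -14]
R3 ← R3 + (1/2)·R2: [0, 0, -4, -4, -16]
R4 ← R4 − (1/2)·R2: [0, 0, 2, 2, 8]
R5 ← R5 − R2: [0, 0, 3, 3, 12]
R4 ← R4 + (1/2)·R3: [0, 0, 0, 0, 0]
R5 ← R5 + (3/4)·R3: [0, 0, 0, 0, 0]
3 nonzero rows, so rank(P) = 3.
P has 5 columns; by rank–nullity, nullity = 5 − 3 = 2.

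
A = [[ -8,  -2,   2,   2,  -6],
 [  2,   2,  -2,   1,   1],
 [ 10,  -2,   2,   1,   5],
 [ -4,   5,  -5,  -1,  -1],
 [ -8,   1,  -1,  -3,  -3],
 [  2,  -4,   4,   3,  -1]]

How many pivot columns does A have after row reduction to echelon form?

Row reduce to echelon form.
R2 ← R2 + (1/4)·R1: [0, 3/2, -3/2, 3/2, -1/2]
R3 ← R3 + (5/4)·R1: [0, -9/2, 9/2, 7/2, -5/2]
R4 ← R4 − (1/2)·R1: [0, 6, -6, -2, 2]
R5 ← R5 − R1: [0, 3, -3, -5, 3]
R6 ← R6 + (1/4)·R1: [0, -9/2, 9/2, 7/2, -5/2]
R3 ← R3 + (3)·R2: [0, 0, 0, 8, -4]
R4 ← R4 − (4)·R2: [0, 0, 0, -8, 4]
R5 ← R5 − (2)·R2: [0, 0, 0, -8, 4]
R6 ← R6 + (3)·R2: [0, 0, 0, 8, -4]
R4 ← R4 + R3: [0, 0, 0, 0, 0]
R5 ← R5 + R3: [0, 0, 0, 0, 0]
R6 ← R6 − R3: [0, 0, 0, 0, 0]
Echelon form has 3 nonzero rows, so rank(A) = 3.
Each nonzero row contributes one pivot column: 3 pivot columns.

3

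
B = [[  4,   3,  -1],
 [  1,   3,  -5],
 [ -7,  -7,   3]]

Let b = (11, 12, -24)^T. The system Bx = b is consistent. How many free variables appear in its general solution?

Row reduce the augmented matrix [B | b].
R2 ← R2 − (1/4)·R1: [0, 9/4, -19/4, 37/4]
R3 ← R3 + (7/4)·R1: [0, -7/4, 5/4, -19/4]
R3 ← R3 + (7/9)·R2: [0, 0, -22/9, 22/9]
The echelon form has 3 nonzero rows, and every pivot lies in the first 3 columns, so rank(B) = rank([B|b]) = 3.
The system is consistent.
Free variables = (unknowns) − (rank) = 3 − 3 = 0.

0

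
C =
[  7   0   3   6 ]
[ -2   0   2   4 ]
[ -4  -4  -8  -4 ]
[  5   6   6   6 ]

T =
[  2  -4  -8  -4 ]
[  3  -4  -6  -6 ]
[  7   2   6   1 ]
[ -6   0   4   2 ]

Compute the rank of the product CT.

First compute CT:
[[ -1, -22, -14, -13],
 [-14,  12,  44,  18],
 [-52,  16,  -8,  24],
 [ 34, -32, -16, -38]]
Now row reduce the product.
R2 ← R2 − (14)·R1: [0, 320, 240, 200]
R3 ← R3 − (52)·R1: [0, 1160, 720, 700]
R4 ← R4 + (34)·R1: [0, -780, -492, -480]
R3 ← R3 − (29/8)·R2: [0, 0, -150, -25]
R4 ← R4 + (39/16)·R2: [0, 0, 93, 15/2]
R4 ← R4 + (31/50)·R3: [0, 0, 0, -8]
4 nonzero rows, so rank(CT) = 4.

4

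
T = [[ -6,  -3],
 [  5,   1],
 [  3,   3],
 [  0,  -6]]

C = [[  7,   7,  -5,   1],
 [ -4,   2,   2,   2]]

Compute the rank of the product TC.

2

First compute TC:
[[-30, -48,  24, -12],
 [ 31,  37, -23,   7],
 [  9,  27,  -9,   9],
 [ 24, -12, -12, -12]]
Now row reduce the product.
R2 ← R2 + (31/30)·R1: [0, -63/5, 9/5, -27/5]
R3 ← R3 + (3/10)·R1: [0, 63/5, -9/5, 27/5]
R4 ← R4 + (4/5)·R1: [0, -252/5, 36/5, -108/5]
R3 ← R3 + R2: [0, 0, 0, 0]
R4 ← R4 − (4)·R2: [0, 0, 0, 0]
2 nonzero rows, so rank(TC) = 2.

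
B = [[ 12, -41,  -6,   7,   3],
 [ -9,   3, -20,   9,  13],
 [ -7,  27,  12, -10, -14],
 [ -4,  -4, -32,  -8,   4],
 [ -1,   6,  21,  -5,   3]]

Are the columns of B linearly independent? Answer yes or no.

yes

Row reduce B to echelon form.
R2 ← R2 + (3/4)·R1: [0, -111/4, -49/2, 57/4, 61/4]
R3 ← R3 + (7/12)·R1: [0, 37/12, 17/2, -71/12, -49/4]
R4 ← R4 + (1/3)·R1: [0, -53/3, -34, -17/3, 5]
R5 ← R5 + (1/12)·R1: [0, 31/12, 41/2, -53/12, 13/4]
R3 ← R3 + (1/9)·R2: [0, 0, 52/9, -13/3, -95/9]
R4 ← R4 − (212/333)·R2: [0, 0, -6128/333, -1636/111, -1568/333]
R5 ← R5 + (31/333)·R2: [0, 0, 6067/333, -343/111, 1555/333]
R4 ← R4 + (1532/481)·R3: [0, 0, 0, -1056/37, -18436/481]
R5 ← R5 − (6067/1924)·R3: [0, 0, 0, 1565/148, 73025/1924]
R5 ← R5 + (1565/4224)·R4: [0, 0, 0, 0, 29645/1248]
5 pivots among 5 columns.
Every column is a pivot column, so the columns are linearly independent.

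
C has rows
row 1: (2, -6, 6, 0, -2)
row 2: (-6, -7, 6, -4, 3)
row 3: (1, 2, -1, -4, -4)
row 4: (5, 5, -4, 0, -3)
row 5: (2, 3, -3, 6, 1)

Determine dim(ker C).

Row reduce to echelon form.
R2 ← R2 + (3)·R1: [0, -25, 24, -4, -3]
R3 ← R3 − (1/2)·R1: [0, 5, -4, -4, -3]
R4 ← R4 − (5/2)·R1: [0, 20, -19, 0, 2]
R5 ← R5 − R1: [0, 9, -9, 6, 3]
R3 ← R3 + (1/5)·R2: [0, 0, 4/5, -24/5, -18/5]
R4 ← R4 + (4/5)·R2: [0, 0, 1/5, -16/5, -2/5]
R5 ← R5 + (9/25)·R2: [0, 0, -9/25, 114/25, 48/25]
R4 ← R4 − (1/4)·R3: [0, 0, 0, -2, 1/2]
R5 ← R5 + (9/20)·R3: [0, 0, 0, 12/5, 3/10]
R5 ← R5 + (6/5)·R4: [0, 0, 0, 0, 9/10]
5 nonzero rows, so rank(C) = 5.
C has 5 columns; by rank–nullity, nullity = 5 − 5 = 0.

0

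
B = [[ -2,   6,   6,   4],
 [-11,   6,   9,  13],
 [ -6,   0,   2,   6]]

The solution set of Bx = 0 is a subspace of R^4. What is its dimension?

Row reduce to echelon form.
R2 ← R2 − (11/2)·R1: [0, -27, -24, -9]
R3 ← R3 − (3)·R1: [0, -18, -16, -6]
R3 ← R3 − (2/3)·R2: [0, 0, 0, 0]
2 nonzero rows, so rank(B) = 2.
B has 4 columns; by rank–nullity, nullity = 4 − 2 = 2.

2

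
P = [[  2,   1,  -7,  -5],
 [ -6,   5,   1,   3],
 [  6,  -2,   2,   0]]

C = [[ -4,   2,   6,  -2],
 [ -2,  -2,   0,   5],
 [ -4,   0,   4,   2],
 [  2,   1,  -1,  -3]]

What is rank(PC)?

2

First compute PC:
[[  8,  -3, -11,   2],
 [ 16, -19, -35,  30],
 [-28,  16,  44, -18]]
Now row reduce the product.
R2 ← R2 − (2)·R1: [0, -13, -13, 26]
R3 ← R3 + (7/2)·R1: [0, 11/2, 11/2, -11]
R3 ← R3 + (11/26)·R2: [0, 0, 0, 0]
2 nonzero rows, so rank(PC) = 2.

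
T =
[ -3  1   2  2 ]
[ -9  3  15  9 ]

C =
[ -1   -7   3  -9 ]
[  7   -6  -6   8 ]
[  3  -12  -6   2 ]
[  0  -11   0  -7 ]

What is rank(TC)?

First compute TC:
[[ 16, -31, -27,  25],
 [ 75, -234, -135,  72]]
Now row reduce the product.
R2 ← R2 − (75/16)·R1: [0, -1419/16, -135/16, -723/16]
2 nonzero rows, so rank(TC) = 2.

2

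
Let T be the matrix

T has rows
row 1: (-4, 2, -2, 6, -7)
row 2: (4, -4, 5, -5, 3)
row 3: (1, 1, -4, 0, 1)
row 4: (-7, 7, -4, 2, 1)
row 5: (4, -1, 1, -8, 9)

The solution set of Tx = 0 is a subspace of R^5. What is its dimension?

1

Row reduce to echelon form.
R2 ← R2 + R1: [0, -2, 3, 1, -4]
R3 ← R3 + (1/4)·R1: [0, 3/2, -9/2, 3/2, -3/4]
R4 ← R4 − (7/4)·R1: [0, 7/2, -1/2, -17/2, 53/4]
R5 ← R5 + R1: [0, 1, -1, -2, 2]
R3 ← R3 + (3/4)·R2: [0, 0, -9/4, 9/4, -15/4]
R4 ← R4 + (7/4)·R2: [0, 0, 19/4, -27/4, 25/4]
R5 ← R5 + (1/2)·R2: [0, 0, 1/2, -3/2, 0]
R4 ← R4 + (19/9)·R3: [0, 0, 0, -2, -5/3]
R5 ← R5 + (2/9)·R3: [0, 0, 0, -1, -5/6]
R5 ← R5 − (1/2)·R4: [0, 0, 0, 0, 0]
4 nonzero rows, so rank(T) = 4.
T has 5 columns; by rank–nullity, nullity = 5 − 4 = 1.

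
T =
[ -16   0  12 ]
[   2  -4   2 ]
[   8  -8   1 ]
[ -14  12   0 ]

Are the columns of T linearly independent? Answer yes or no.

Row reduce T to echelon form.
R2 ← R2 + (1/8)·R1: [0, -4, 7/2]
R3 ← R3 + (1/2)·R1: [0, -8, 7]
R4 ← R4 − (7/8)·R1: [0, 12, -21/2]
R3 ← R3 − (2)·R2: [0, 0, 0]
R4 ← R4 + (3)·R2: [0, 0, 0]
2 pivots among 3 columns.
Only 2 < 3 pivot columns, so the columns are linearly dependent.

no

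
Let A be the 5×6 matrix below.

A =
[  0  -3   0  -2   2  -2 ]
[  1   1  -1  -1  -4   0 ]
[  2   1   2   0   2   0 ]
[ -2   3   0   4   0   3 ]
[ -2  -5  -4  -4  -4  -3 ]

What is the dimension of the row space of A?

Row reduce to echelon form.
Swap R1 ↔ R2
R3 ← R3 − (2)·R1: [0, -1, 4, 2, 10, 0]
R4 ← R4 + (2)·R1: [0, 5, -2, 2, -8, 3]
R5 ← R5 + (2)·R1: [0, -3, -6, -6, -12, -3]
R3 ← R3 − (1/3)·R2: [0, 0, 4, 8/3, 28/3, 2/3]
R4 ← R4 + (5/3)·R2: [0, 0, -2, -4/3, -14/3, -1/3]
R5 ← R5 − R2: [0, 0, -6, -4, -14, -1]
R4 ← R4 + (1/2)·R3: [0, 0, 0, 0, 0, 0]
R5 ← R5 + (3/2)·R3: [0, 0, 0, 0, 0, 0]
Echelon form has 3 nonzero rows, so rank(A) = 3.
The row space has dimension equal to the rank: 3.

3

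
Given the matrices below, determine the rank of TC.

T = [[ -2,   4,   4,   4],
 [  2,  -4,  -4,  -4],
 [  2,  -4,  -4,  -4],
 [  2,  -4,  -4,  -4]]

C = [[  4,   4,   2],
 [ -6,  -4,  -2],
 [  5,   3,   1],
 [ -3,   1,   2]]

First compute TC:
[[-24,  -8,   0],
 [ 24,   8,   0],
 [ 24,   8,   0],
 [ 24,   8,   0]]
Now row reduce the product.
R2 ← R2 + R1: [0, 0, 0]
R3 ← R3 + R1: [0, 0, 0]
R4 ← R4 + R1: [0, 0, 0]
1 nonzero row, so rank(TC) = 1.

1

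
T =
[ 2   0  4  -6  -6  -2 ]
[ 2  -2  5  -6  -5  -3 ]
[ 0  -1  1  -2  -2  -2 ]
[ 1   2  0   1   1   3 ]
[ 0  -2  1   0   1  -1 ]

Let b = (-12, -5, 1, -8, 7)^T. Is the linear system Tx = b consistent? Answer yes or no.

yes

Row reduce the augmented matrix [T | b].
R2 ← R2 − R1: [0, -2, 1, 0, 1, -1, 7]
R4 ← R4 − (1/2)·R1: [0, 2, -2, 4, 4, 4, -2]
R3 ← R3 − (1/2)·R2: [0, 0, 1/2, -2, -5/2, -3/2, -5/2]
R4 ← R4 + R2: [0, 0, -1, 4, 5, 3, 5]
R5 ← R5 − R2: [0, 0, 0, 0, 0, 0, 0]
R4 ← R4 + (2)·R3: [0, 0, 0, 0, 0, 0, 0]
The echelon form has 3 nonzero rows, and every pivot lies in the first 6 columns, so rank(T) = rank([T|b]) = 3.
The system is consistent.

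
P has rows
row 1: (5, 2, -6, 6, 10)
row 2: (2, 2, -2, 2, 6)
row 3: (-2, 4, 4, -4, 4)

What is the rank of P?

2

Row reduce to echelon form.
R2 ← R2 − (2/5)·R1: [0, 6/5, 2/5, -2/5, 2]
R3 ← R3 + (2/5)·R1: [0, 24/5, 8/5, -8/5, 8]
R3 ← R3 − (4)·R2: [0, 0, 0, 0, 0]
Echelon form has 2 nonzero rows, so rank(P) = 2.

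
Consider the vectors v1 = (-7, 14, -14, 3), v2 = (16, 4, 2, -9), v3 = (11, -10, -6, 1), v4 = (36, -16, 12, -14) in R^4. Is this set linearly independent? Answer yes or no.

no

Form the matrix with these vectors as rows and row reduce.
R2 ← R2 + (16/7)·R1: [0, 36, -30, -15/7]
R3 ← R3 + (11/7)·R1: [0, 12, -28, 40/7]
R4 ← R4 + (36/7)·R1: [0, 56, -60, 10/7]
R3 ← R3 − (1/3)·R2: [0, 0, -18, 45/7]
R4 ← R4 − (14/9)·R2: [0, 0, -40/3, 100/21]
R4 ← R4 − (20/27)·R3: [0, 0, 0, 0]
3 nonzero rows, so the 4 vectors span a space of dimension 3.
Since 3 < 4, the vectors are linearly dependent.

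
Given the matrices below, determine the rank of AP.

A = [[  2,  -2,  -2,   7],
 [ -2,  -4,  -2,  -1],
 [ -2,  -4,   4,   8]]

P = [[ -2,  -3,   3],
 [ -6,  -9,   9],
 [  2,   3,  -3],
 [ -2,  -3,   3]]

First compute AP:
[[-10, -15,  15],
 [ 26,  39, -39],
 [ 20,  30, -30]]
Now row reduce the product.
R2 ← R2 + (13/5)·R1: [0, 0, 0]
R3 ← R3 + (2)·R1: [0, 0, 0]
1 nonzero row, so rank(AP) = 1.

1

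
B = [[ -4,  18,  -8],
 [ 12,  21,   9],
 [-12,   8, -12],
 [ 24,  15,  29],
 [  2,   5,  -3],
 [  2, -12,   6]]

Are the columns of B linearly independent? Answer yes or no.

yes

Row reduce B to echelon form.
R2 ← R2 + (3)·R1: [0, 75, -15]
R3 ← R3 − (3)·R1: [0, -46, 12]
R4 ← R4 + (6)·R1: [0, 123, -19]
R5 ← R5 + (1/2)·R1: [0, 14, -7]
R6 ← R6 + (1/2)·R1: [0, -3, 2]
R3 ← R3 + (46/75)·R2: [0, 0, 14/5]
R4 ← R4 − (41/25)·R2: [0, 0, 28/5]
R5 ← R5 − (14/75)·R2: [0, 0, -21/5]
R6 ← R6 + (1/25)·R2: [0, 0, 7/5]
R4 ← R4 − (2)·R3: [0, 0, 0]
R5 ← R5 + (3/2)·R3: [0, 0, 0]
R6 ← R6 − (1/2)·R3: [0, 0, 0]
3 pivots among 3 columns.
Every column is a pivot column, so the columns are linearly independent.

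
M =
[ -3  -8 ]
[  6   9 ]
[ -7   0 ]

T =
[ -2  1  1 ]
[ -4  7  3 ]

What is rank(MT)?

2

First compute MT:
[[ 38, -59, -27],
 [-48,  69,  33],
 [ 14,  -7,  -7]]
Now row reduce the product.
R2 ← R2 + (24/19)·R1: [0, -105/19, -21/19]
R3 ← R3 − (7/19)·R1: [0, 280/19, 56/19]
R3 ← R3 + (8/3)·R2: [0, 0, 0]
2 nonzero rows, so rank(MT) = 2.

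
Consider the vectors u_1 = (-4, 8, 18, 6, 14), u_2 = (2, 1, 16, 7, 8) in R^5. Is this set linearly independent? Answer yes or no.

yes

Form the matrix with these vectors as rows and row reduce.
R2 ← R2 + (1/2)·R1: [0, 5, 25, 10, 15]
2 nonzero rows, so the 2 vectors span a space of dimension 2.
Since 2 = 2, the vectors are linearly independent.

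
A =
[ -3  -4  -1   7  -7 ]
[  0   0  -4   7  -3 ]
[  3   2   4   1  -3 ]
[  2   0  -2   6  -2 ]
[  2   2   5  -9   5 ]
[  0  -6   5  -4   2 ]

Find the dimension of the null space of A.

1

Row reduce to echelon form.
R3 ← R3 + R1: [0, -2, 3, 8, -10]
R4 ← R4 + (2/3)·R1: [0, -8/3, -8/3, 32/3, -20/3]
R5 ← R5 + (2/3)·R1: [0, -2/3, 13/3, -13/3, 1/3]
Swap R2 ↔ R3
R4 ← R4 − (4/3)·R2: [0, 0, -20/3, 0, 20/3]
R5 ← R5 − (1/3)·R2: [0, 0, 10/3, -7, 11/3]
R6 ← R6 − (3)·R2: [0, 0, -4, -28, 32]
R4 ← R4 − (5/3)·R3: [0, 0, 0, -35/3, 35/3]
R5 ← R5 + (5/6)·R3: [0, 0, 0, -7/6, 7/6]
R6 ← R6 − R3: [0, 0, 0, -35, 35]
R5 ← R5 − (1/10)·R4: [0, 0, 0, 0, 0]
R6 ← R6 − (3)·R4: [0, 0, 0, 0, 0]
4 nonzero rows, so rank(A) = 4.
A has 5 columns; by rank–nullity, nullity = 5 − 4 = 1.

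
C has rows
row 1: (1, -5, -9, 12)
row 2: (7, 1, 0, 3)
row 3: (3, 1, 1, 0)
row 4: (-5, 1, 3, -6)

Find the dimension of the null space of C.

Row reduce to echelon form.
R2 ← R2 − (7)·R1: [0, 36, 63, -81]
R3 ← R3 − (3)·R1: [0, 16, 28, -36]
R4 ← R4 + (5)·R1: [0, -24, -42, 54]
R3 ← R3 − (4/9)·R2: [0, 0, 0, 0]
R4 ← R4 + (2/3)·R2: [0, 0, 0, 0]
2 nonzero rows, so rank(C) = 2.
C has 4 columns; by rank–nullity, nullity = 4 − 2 = 2.

2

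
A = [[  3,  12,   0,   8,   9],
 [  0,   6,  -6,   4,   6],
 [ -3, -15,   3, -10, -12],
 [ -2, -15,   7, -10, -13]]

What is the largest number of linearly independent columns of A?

2

Row reduce to echelon form.
R3 ← R3 + R1: [0, -3, 3, -2, -3]
R4 ← R4 + (2/3)·R1: [0, -7, 7, -14/3, -7]
R3 ← R3 + (1/2)·R2: [0, 0, 0, 0, 0]
R4 ← R4 + (7/6)·R2: [0, 0, 0, 0, 0]
Echelon form has 2 nonzero rows, so rank(A) = 2.
The rank gives the maximum number of linearly independent columns: 2.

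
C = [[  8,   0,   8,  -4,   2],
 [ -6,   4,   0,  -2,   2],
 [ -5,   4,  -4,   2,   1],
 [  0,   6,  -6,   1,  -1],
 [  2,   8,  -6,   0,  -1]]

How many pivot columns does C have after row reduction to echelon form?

4

Row reduce to echelon form.
R2 ← R2 + (3/4)·R1: [0, 4, 6, -5, 7/2]
R3 ← R3 + (5/8)·R1: [0, 4, 1, -1/2, 9/4]
R5 ← R5 − (1/4)·R1: [0, 8, -8, 1, -3/2]
R3 ← R3 − R2: [0, 0, -5, 9/2, -5/4]
R4 ← R4 − (3/2)·R2: [0, 0, -15, 17/2, -25/4]
R5 ← R5 − (2)·R2: [0, 0, -20, 11, -17/2]
R4 ← R4 − (3)·R3: [0, 0, 0, -5, -5/2]
R5 ← R5 − (4)·R3: [0, 0, 0, -7, -7/2]
R5 ← R5 − (7/5)·R4: [0, 0, 0, 0, 0]
Echelon form has 4 nonzero rows, so rank(C) = 4.
Each nonzero row contributes one pivot column: 4 pivot columns.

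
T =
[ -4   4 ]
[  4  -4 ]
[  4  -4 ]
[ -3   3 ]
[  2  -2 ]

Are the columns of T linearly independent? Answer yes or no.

no

Row reduce T to echelon form.
R2 ← R2 + R1: [0, 0]
R3 ← R3 + R1: [0, 0]
R4 ← R4 − (3/4)·R1: [0, 0]
R5 ← R5 + (1/2)·R1: [0, 0]
1 pivot among 2 columns.
Only 1 < 2 pivot columns, so the columns are linearly dependent.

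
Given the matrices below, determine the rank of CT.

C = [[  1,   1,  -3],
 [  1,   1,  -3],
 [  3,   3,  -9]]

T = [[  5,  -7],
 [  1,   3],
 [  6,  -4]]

1

First compute CT:
[[-12,   8],
 [-12,   8],
 [-36,  24]]
Now row reduce the product.
R2 ← R2 − R1: [0, 0]
R3 ← R3 − (3)·R1: [0, 0]
1 nonzero row, so rank(CT) = 1.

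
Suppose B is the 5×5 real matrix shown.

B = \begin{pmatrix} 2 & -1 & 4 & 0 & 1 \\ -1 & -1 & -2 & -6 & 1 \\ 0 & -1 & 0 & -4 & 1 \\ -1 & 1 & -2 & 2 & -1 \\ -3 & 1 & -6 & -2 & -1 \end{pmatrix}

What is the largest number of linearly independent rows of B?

Row reduce to echelon form.
R2 ← R2 + (1/2)·R1: [0, -3/2, 0, -6, 3/2]
R4 ← R4 + (1/2)·R1: [0, 1/2, 0, 2, -1/2]
R5 ← R5 + (3/2)·R1: [0, -1/2, 0, -2, 1/2]
R3 ← R3 − (2/3)·R2: [0, 0, 0, 0, 0]
R4 ← R4 + (1/3)·R2: [0, 0, 0, 0, 0]
R5 ← R5 − (1/3)·R2: [0, 0, 0, 0, 0]
Echelon form has 2 nonzero rows, so rank(B) = 2.
The rank gives the maximum number of linearly independent rows: 2.

2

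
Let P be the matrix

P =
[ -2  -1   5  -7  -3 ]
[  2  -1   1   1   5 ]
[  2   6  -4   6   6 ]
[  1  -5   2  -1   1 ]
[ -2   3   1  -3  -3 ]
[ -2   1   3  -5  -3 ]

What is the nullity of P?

2

Row reduce to echelon form.
R2 ← R2 + R1: [0, -2, 6, -6, 2]
R3 ← R3 + R1: [0, 5, 1, -1, 3]
R4 ← R4 + (1/2)·R1: [0, -11/2, 9/2, -9/2, -1/2]
R5 ← R5 − R1: [0, 4, -4, 4, 0]
R6 ← R6 − R1: [0, 2, -2, 2, 0]
R3 ← R3 + (5/2)·R2: [0, 0, 16, -16, 8]
R4 ← R4 − (11/4)·R2: [0, 0, -12, 12, -6]
R5 ← R5 + (2)·R2: [0, 0, 8, -8, 4]
R6 ← R6 + R2: [0, 0, 4, -4, 2]
R4 ← R4 + (3/4)·R3: [0, 0, 0, 0, 0]
R5 ← R5 − (1/2)·R3: [0, 0, 0, 0, 0]
R6 ← R6 − (1/4)·R3: [0, 0, 0, 0, 0]
3 nonzero rows, so rank(P) = 3.
P has 5 columns; by rank–nullity, nullity = 5 − 3 = 2.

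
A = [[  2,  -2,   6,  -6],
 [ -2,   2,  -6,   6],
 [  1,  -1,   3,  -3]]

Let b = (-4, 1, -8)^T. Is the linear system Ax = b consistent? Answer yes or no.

no

Row reduce the augmented matrix [A | b].
R2 ← R2 + R1: [0, 0, 0, 0, -3]
R3 ← R3 − (1/2)·R1: [0, 0, 0, 0, -6]
R3 ← R3 − (2)·R2: [0, 0, 0, 0, 0]
The echelon form has 2 nonzero rows; the last pivot sits in the augmented column, so rank(A) = 1 but rank([A|b]) = 2.
Since the ranks differ, the system is inconsistent.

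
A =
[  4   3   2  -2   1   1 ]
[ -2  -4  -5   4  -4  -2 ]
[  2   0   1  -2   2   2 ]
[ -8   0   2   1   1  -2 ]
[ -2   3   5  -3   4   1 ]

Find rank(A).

Row reduce to echelon form.
R2 ← R2 + (1/2)·R1: [0, -5/2, -4, 3, -7/2, -3/2]
R3 ← R3 − (1/2)·R1: [0, -3/2, 0, -1, 3/2, 3/2]
R4 ← R4 + (2)·R1: [0, 6, 6, -3, 3, 0]
R5 ← R5 + (1/2)·R1: [0, 9/2, 6, -4, 9/2, 3/2]
R3 ← R3 − (3/5)·R2: [0, 0, 12/5, -14/5, 18/5, 12/5]
R4 ← R4 + (12/5)·R2: [0, 0, -18/5, 21/5, -27/5, -18/5]
R5 ← R5 + (9/5)·R2: [0, 0, -6/5, 7/5, -9/5, -6/5]
R4 ← R4 + (3/2)·R3: [0, 0, 0, 0, 0, 0]
R5 ← R5 + (1/2)·R3: [0, 0, 0, 0, 0, 0]
Echelon form has 3 nonzero rows, so rank(A) = 3.

3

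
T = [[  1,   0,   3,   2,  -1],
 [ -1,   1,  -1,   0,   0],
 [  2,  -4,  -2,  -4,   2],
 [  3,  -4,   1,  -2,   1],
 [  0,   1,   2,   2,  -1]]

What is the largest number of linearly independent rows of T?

2

Row reduce to echelon form.
R2 ← R2 + R1: [0, 1, 2, 2, -1]
R3 ← R3 − (2)·R1: [0, -4, -8, -8, 4]
R4 ← R4 − (3)·R1: [0, -4, -8, -8, 4]
R3 ← R3 + (4)·R2: [0, 0, 0, 0, 0]
R4 ← R4 + (4)·R2: [0, 0, 0, 0, 0]
R5 ← R5 − R2: [0, 0, 0, 0, 0]
Echelon form has 2 nonzero rows, so rank(T) = 2.
The rank gives the maximum number of linearly independent rows: 2.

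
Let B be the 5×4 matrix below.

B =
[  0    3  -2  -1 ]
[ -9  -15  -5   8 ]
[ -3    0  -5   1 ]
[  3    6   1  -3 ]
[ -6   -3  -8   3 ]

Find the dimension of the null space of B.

Row reduce to echelon form.
Swap R1 ↔ R2
R3 ← R3 − (1/3)·R1: [0, 5, -10/3, -5/3]
R4 ← R4 + (1/3)·R1: [0, 1, -2/3, -1/3]
R5 ← R5 − (2/3)·R1: [0, 7, -14/3, -7/3]
R3 ← R3 − (5/3)·R2: [0, 0, 0, 0]
R4 ← R4 − (1/3)·R2: [0, 0, 0, 0]
R5 ← R5 − (7/3)·R2: [0, 0, 0, 0]
2 nonzero rows, so rank(B) = 2.
B has 4 columns; by rank–nullity, nullity = 4 − 2 = 2.

2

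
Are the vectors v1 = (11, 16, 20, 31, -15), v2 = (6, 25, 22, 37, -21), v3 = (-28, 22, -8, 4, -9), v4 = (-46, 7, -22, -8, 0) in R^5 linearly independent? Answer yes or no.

yes

Form the matrix with these vectors as rows and row reduce.
R2 ← R2 − (6/11)·R1: [0, 179/11, 122/11, 221/11, -141/11]
R3 ← R3 + (28/11)·R1: [0, 690/11, 472/11, 912/11, -519/11]
R4 ← R4 + (46/11)·R1: [0, 813/11, 678/11, 1338/11, -690/11]
R3 ← R3 − (690/179)·R2: [0, 0, 28/179, 978/179, 399/179]
R4 ← R4 − (813/179)·R2: [0, 0, 2016/179, 5439/179, -807/179]
R4 ← R4 − (72)·R3: [0, 0, 0, -363, -165]
4 nonzero rows, so the 4 vectors span a space of dimension 4.
Since 4 = 4, the vectors are linearly independent.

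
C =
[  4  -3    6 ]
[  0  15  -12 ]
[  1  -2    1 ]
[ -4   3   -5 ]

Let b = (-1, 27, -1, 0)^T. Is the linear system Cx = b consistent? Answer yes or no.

yes

Row reduce the augmented matrix [C | b].
R3 ← R3 − (1/4)·R1: [0, -5/4, -1/2, -3/4]
R4 ← R4 + R1: [0, 0, 1, -1]
R3 ← R3 + (1/12)·R2: [0, 0, -3/2, 3/2]
R4 ← R4 + (2/3)·R3: [0, 0, 0, 0]
The echelon form has 3 nonzero rows, and every pivot lies in the first 3 columns, so rank(C) = rank([C|b]) = 3.
The system is consistent.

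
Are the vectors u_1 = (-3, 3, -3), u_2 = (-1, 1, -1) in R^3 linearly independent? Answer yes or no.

no

Form the matrix with these vectors as rows and row reduce.
R2 ← R2 − (1/3)·R1: [0, 0, 0]
1 nonzero row, so the 2 vectors span a space of dimension 1.
Since 1 < 2, the vectors are linearly dependent.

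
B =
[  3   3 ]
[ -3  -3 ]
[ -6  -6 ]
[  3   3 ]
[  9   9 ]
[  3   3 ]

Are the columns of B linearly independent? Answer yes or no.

Row reduce B to echelon form.
R2 ← R2 + R1: [0, 0]
R3 ← R3 + (2)·R1: [0, 0]
R4 ← R4 − R1: [0, 0]
R5 ← R5 − (3)·R1: [0, 0]
R6 ← R6 − R1: [0, 0]
1 pivot among 2 columns.
Only 1 < 2 pivot columns, so the columns are linearly dependent.

no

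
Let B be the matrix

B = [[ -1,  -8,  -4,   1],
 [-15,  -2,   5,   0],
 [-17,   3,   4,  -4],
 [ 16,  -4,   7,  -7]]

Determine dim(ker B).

Row reduce to echelon form.
R2 ← R2 − (15)·R1: [0, 118, 65, -15]
R3 ← R3 − (17)·R1: [0, 139, 72, -21]
R4 ← R4 + (16)·R1: [0, -132, -57, 9]
R3 ← R3 − (139/118)·R2: [0, 0, -539/118, -393/118]
R4 ← R4 + (66/59)·R2: [0, 0, 927/59, -459/59]
R4 ← R4 + (1854/539)·R3: [0, 0, 0, -10368/539]
4 nonzero rows, so rank(B) = 4.
B has 4 columns; by rank–nullity, nullity = 4 − 4 = 0.

0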